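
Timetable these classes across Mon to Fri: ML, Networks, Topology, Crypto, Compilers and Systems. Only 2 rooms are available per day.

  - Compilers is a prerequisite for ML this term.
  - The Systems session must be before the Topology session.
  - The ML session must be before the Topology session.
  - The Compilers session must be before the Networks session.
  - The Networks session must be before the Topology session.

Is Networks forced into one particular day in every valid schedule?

No

Networks can be Tue (e.g. ML -> Tue, Systems -> Mon, Compilers -> Mon, Networks -> Tue, Crypto -> Wed, Topology -> Wed) or Wed (e.g. ML=Tue, Crypto=Tue, Topology=Thu, Networks=Wed, Systems=Mon, Compilers=Mon).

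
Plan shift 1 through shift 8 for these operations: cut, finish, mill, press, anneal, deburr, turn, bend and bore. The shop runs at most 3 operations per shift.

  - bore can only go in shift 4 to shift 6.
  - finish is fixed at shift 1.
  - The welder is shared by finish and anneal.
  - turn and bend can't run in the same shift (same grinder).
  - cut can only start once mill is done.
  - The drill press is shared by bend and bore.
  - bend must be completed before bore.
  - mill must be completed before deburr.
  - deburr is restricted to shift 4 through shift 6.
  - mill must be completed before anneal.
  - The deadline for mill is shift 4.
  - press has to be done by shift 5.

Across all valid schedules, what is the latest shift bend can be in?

shift 5

Downstream work caps bend at shift 5.
bend at shift 5 is achievable: mill in shift 1, deburr in shift 4, bore in shift 6, bend in shift 5, finish in shift 1, anneal in shift 2, turn in shift 2, press in shift 1, cut in shift 2.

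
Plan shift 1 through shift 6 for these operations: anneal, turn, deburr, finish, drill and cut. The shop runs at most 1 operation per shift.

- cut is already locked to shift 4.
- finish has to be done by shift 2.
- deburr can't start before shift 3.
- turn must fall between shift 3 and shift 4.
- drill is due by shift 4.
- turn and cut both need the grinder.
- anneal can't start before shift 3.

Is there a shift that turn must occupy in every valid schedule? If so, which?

turn's window is shift 3–shift 4.
cut is fixed at shift 4, and turn can't share a shift with cut.
So turn must be shift 3.

shift 3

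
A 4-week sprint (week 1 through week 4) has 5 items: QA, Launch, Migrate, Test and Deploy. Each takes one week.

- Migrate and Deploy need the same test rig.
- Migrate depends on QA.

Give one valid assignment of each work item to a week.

Test -> week 1; QA -> week 1; Migrate -> week 2; Launch -> week 1; Deploy -> week 1

Checking: QA(week 1) before Migrate(week 2); Migrate(week 2) != Deploy(week 1).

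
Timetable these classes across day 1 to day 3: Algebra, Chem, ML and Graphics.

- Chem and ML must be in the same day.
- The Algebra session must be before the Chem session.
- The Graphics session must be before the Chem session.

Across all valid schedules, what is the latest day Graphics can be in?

day 2

Downstream work caps Graphics at day 2.
Graphics at day 2 is achievable: Graphics=day 2, Chem=day 3, Algebra=day 1, ML=day 3.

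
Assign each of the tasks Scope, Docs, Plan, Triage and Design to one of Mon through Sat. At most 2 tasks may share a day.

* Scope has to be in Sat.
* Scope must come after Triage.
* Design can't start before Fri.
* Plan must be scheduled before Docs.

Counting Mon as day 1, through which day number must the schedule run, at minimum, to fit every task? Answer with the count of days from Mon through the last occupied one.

The precedence chain requires at least 2 distinct days.
With at most 2 per day and 5 tasks, at least 3 days are needed.
Scope can't be placed before Sat — that is day 6 counting from Mon — so the schedule must run through at least 6 days.
6 works (last occupied day: Sat): for example Triage in Mon, Plan in Mon, Docs in Tue, Design in Fri, Scope in Sat.

6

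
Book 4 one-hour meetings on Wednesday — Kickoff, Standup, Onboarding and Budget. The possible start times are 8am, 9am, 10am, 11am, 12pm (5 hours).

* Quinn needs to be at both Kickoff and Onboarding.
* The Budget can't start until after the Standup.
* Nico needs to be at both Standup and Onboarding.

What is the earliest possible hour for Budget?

Precedence pushes Budget to at least 9am.
Budget at 9am is achievable: Budget=9am, Onboarding=9am, Kickoff=8am, Standup=8am.

9am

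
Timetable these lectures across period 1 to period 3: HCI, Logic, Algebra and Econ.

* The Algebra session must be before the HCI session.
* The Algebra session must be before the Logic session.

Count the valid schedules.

Splitting on HCI: it can be period 2 (6), period 3 (9). Listing each branch's schedules as (Logic, Algebra, Econ) by period number:
HCI=period 2: (2,1,1) (2,1,2) (2,1,3) (3,1,1) (3,1,2) (3,1,3) — 6.
HCI=period 3: (2,1,1) (2,1,2) (2,1,3) (3,1,1) (3,1,2) (3,1,3) (3,2,1) (3,2,2) (3,2,3) — 9.
Summing: 6 + 9 = 15.

15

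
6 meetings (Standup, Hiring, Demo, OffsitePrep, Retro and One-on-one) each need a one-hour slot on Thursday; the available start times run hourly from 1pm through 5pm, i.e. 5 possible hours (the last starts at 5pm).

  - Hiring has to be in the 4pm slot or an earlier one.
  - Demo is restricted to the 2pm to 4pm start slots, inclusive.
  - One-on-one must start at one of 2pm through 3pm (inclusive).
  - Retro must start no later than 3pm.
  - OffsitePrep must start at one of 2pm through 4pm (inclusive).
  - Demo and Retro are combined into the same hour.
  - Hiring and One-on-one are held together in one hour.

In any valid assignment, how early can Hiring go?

Hiring must be in the same hour as One-on-one, which can't be before 2pm, so Hiring is at least 2pm; Hiring's own window allows nothing later than 4pm; Hiring must be in the same hour as One-on-one, which can't be after 3pm, so Hiring is at most 3pm.
Hiring at 2pm is achievable: Demo=2pm; Hiring=2pm; One-on-one=2pm; Retro=2pm; Standup=1pm; OffsitePrep=2pm.

2pm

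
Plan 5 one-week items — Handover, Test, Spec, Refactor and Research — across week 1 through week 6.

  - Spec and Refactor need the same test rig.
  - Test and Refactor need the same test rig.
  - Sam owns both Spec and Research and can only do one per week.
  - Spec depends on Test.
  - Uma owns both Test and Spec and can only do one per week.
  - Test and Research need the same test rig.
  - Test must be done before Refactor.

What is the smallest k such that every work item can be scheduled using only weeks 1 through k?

The precedence chain requires at least 2 distinct weeks.
Could 2 weeks be enough, i.e. nothing placed later than week 2? No: Spec must come after Test (at week 1 or later) → {week 2}; Test must come before Spec (at week 2 or earlier) → {week 1}; Refactor must come after Test (at week 1 or later) → {week 2}; Refactor can't share with Spec (week 2) → nothing is left.
So 2 weeks is not enough.
3 works (last occupied week: week 3): for example Research in week 3; Refactor in week 3; Spec in week 2; Handover in week 1; Test in week 1.

3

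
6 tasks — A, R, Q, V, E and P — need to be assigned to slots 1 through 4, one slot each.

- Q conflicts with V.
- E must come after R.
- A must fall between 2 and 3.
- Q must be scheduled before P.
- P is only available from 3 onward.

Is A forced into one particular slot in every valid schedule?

No

A can be 2 (e.g. R=1, P=3, A=2, E=2, V=2, Q=1) or 3 (e.g. V -> 2; R -> 1; P -> 3; E -> 2; A -> 3; Q -> 1).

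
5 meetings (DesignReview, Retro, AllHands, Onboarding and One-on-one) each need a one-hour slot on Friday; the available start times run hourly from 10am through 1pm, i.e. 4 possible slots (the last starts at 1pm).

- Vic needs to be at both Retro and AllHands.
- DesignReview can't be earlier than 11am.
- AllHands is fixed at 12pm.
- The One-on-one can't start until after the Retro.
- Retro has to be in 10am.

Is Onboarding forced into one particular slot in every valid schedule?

No

Onboarding can be 10am (e.g. AllHands in 12pm, Onboarding in 10am, One-on-one in 11am, Retro in 10am, DesignReview in 11am) or 11am (e.g. Onboarding -> 11am; AllHands -> 12pm; DesignReview -> 11am; One-on-one -> 11am; Retro -> 10am).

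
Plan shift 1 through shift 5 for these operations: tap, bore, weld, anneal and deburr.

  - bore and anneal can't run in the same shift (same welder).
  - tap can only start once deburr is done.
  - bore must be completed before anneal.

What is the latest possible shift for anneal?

Precedence pushes anneal to at least shift 2.
anneal at shift 5 is achievable: bore -> shift 1, deburr -> shift 1, anneal -> shift 5, tap -> shift 2, weld -> shift 1.

shift 5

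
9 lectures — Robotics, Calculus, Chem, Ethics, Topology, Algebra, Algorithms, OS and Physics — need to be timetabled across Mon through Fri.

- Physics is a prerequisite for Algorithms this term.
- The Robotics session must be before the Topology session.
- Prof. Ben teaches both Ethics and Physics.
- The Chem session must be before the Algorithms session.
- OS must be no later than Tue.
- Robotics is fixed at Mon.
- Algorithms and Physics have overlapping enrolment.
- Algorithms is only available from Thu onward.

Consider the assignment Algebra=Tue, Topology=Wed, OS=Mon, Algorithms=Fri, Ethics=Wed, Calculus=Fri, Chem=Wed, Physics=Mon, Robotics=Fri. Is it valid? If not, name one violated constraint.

OS must be no later than Tue — holds.
The Chem session must be before the Algorithms session — holds.
Robotics is fixed at Mon — violated.
Physics is a prerequisite for Algorithms this term — holds.
Algorithms is only available from Thu onward — holds.
Algorithms and Physics have overlapping enrolment — holds.
Prof. Ben teaches both Ethics and Physics — holds.
The Robotics session must be before the Topology session — violated.

No. Robotics is fixed at Mon is not satisfied.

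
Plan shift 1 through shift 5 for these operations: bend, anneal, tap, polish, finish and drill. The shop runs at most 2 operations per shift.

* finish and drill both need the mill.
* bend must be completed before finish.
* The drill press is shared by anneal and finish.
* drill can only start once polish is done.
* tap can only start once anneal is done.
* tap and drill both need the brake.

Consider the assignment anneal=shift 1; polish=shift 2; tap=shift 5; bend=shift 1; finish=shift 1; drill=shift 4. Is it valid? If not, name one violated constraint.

The drill press is shared by anneal and finish — violated.
drill can only start once polish is done — holds.
bend must be completed before finish — violated.
The shop runs at most 2 operations per shift — violated.
finish and drill both need the mill — holds.
tap and drill both need the brake — holds.
tap can only start once anneal is done — holds.

No — it violates: The drill press is shared by anneal and finish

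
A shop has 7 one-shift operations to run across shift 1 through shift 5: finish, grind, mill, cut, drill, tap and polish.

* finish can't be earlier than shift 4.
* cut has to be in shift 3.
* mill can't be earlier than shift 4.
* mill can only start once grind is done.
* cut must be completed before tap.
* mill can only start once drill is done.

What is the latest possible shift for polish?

polish at shift 5 is achievable: mill in shift 4, tap in shift 4, grind in shift 1, finish in shift 4, drill in shift 1, cut in shift 3, polish in shift 5.

shift 5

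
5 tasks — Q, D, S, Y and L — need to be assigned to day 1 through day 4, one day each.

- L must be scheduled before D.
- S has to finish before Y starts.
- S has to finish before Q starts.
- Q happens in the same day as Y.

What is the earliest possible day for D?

day 2

Precedence pushes D to at least day 2.
D at day 2 is achievable: L -> day 1, S -> day 1, Y -> day 2, Q -> day 2, D -> day 2.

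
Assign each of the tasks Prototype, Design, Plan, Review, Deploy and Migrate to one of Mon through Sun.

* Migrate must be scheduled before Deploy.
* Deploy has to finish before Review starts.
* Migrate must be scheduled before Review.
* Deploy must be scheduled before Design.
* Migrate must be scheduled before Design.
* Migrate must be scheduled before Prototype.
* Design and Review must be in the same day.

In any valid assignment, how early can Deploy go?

Tue

Precedence pushes Deploy to at least Tue; downstream work caps Deploy at Sat.
Deploy at Tue is achievable: Review in Wed; Migrate in Mon; Design in Wed; Deploy in Tue; Plan in Mon; Prototype in Tue.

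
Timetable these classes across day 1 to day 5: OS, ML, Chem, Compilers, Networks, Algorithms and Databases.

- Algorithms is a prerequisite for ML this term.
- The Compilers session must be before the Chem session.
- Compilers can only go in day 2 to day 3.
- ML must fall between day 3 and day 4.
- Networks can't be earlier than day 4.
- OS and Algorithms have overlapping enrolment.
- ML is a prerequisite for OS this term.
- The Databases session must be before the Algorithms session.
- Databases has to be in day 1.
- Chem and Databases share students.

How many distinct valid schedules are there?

40

Splitting on OS: it can be day 4 (10), day 5 (30). Listing each branch's schedules as (ML, Chem, Compilers, Networks, Algorithms, Databases) by day number:
OS=day 4: (3,3,2,4,2,1) (3,3,2,5,2,1) (3,4,2,4,2,1) (3,4,2,5,2,1) (3,4,3,4,2,1) (3,4,3,5,2,1) (3,5,2,4,2,1) (3,5,2,5,2,1) (3,5,3,4,2,1) (3,5,3,5,2,1) — 10.
OS=day 5: (3,3,2,4,2,1) (3,3,2,5,2,1) (3,4,2,4,2,1) (3,4,2,5,2,1) (3,4,3,4,2,1) (3,4,3,5,2,1) (3,5,2,4,2,1) (3,5,2,5,2,1) (3,5,3,4,2,1) (3,5,3,5,2,1) (4,3,2,4,2,1) (4,3,2,4,3,1) (4,3,2,5,2,1) (4,3,2,5,3,1) (4,4,2,4,2,1) (4,4,2,4,3,1) (4,4,2,5,2,1) (4,4,2,5,3,1) (4,4,3,4,2,1) (4,4,3,4,3,1) (4,4,3,5,2,1) (4,4,3,5,3,1) (4,5,2,4,2,1) (4,5,2,4,3,1) (4,5,2,5,2,1) (4,5,2,5,3,1) (4,5,3,4,2,1) (4,5,3,4,3,1) (4,5,3,5,2,1) (4,5,3,5,3,1) — 30.
Summing: 10 + 30 = 40.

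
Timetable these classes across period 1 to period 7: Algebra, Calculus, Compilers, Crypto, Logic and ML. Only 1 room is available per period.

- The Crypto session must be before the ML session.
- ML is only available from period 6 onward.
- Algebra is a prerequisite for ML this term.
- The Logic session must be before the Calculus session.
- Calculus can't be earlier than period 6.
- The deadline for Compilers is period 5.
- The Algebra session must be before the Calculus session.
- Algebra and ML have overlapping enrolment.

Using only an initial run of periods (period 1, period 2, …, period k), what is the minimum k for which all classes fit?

The precedence chain requires at least 2 distinct periods.
With at most 1 per period and 6 classes, at least 6 periods are needed.
Calculus can't be placed before period 6, so the schedule must run through at least period 6.
Could 6 periods be enough, i.e. nothing placed later than period 6? No: Calculus's window within 6 periods is {period 6}; ML's window within 6 periods is {period 6}; that puts Calculus and ML all in period 6 — more than 1 per period.
So 6 periods is not enough.
7 works (last occupied period: period 7): for example Logic=period 4; Algebra=period 2; Crypto=period 3; ML=period 7; Calculus=period 6; Compilers=period 1.

7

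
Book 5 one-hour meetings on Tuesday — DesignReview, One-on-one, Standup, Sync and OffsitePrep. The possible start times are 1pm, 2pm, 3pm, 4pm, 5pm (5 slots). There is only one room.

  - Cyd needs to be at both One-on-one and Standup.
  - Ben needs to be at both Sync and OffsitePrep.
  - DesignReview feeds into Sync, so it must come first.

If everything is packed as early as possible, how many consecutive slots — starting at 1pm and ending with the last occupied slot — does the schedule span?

5

The precedence chain requires at least 2 distinct slots.
With at most 1 per slot and 5 meetings, at least 5 slots are needed.
5 works (last occupied slot: 5pm): for example One-on-one=3pm, OffsitePrep=5pm, DesignReview=1pm, Standup=4pm, Sync=2pm.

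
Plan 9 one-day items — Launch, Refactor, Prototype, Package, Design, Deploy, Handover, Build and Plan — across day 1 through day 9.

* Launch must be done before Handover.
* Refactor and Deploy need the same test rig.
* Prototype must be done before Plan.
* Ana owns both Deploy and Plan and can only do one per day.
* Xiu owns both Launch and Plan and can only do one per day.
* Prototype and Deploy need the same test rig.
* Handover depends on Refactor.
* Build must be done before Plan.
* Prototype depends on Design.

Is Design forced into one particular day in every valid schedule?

Design can be day 1 (e.g. Package in day 1, Plan in day 3, Prototype in day 2, Handover in day 2, Refactor in day 1, Deploy in day 4, Build in day 1, Design in day 1, Launch in day 1) or day 2 (e.g. Refactor in day 1, Plan in day 4, Design in day 2, Package in day 1, Deploy in day 2, Prototype in day 3, Handover in day 2, Launch in day 1, Build in day 1).

No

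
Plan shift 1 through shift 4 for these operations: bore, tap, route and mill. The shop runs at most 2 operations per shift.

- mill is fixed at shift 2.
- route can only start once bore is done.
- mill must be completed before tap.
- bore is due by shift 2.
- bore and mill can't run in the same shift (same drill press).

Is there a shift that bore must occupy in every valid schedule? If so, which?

shift 1

bore's window is shift 1–shift 2.
mill is fixed at shift 2, and bore can't share a shift with mill.
So bore must be shift 1.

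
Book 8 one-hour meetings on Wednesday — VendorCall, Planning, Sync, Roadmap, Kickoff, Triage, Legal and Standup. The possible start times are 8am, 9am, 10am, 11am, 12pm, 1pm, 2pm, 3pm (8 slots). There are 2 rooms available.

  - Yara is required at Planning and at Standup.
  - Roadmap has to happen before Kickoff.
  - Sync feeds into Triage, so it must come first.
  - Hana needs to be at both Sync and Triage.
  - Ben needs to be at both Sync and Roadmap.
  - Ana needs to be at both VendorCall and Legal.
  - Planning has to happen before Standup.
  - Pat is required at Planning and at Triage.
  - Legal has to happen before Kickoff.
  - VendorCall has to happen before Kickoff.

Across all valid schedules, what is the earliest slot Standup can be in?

9am

Precedence pushes Standup to at least 9am.
Standup at 9am is achievable: Roadmap in 10am; Triage in 11am; Legal in 10am; Sync in 9am; Standup in 9am; VendorCall in 8am; Planning in 8am; Kickoff in 11am.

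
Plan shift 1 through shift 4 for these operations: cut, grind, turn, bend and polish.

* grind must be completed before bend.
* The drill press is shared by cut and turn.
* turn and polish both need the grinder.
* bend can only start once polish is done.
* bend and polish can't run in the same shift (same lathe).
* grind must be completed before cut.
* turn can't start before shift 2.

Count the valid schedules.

Splitting on cut: it can be shift 2 (11), shift 3 (18), shift 4 (20). Listing each branch's schedules as (grind, turn, bend, polish) by shift number:
cut=shift 2: (1,3,2,1) (1,3,3,1) (1,3,3,2) (1,3,4,1) (1,3,4,2) (1,4,2,1) (1,4,3,1) (1,4,3,2) (1,4,4,1) (1,4,4,2) (1,4,4,3) — 11.
cut=shift 3: (1,2,2,1) (1,2,3,1) (1,2,4,1) (1,2,4,3) (1,4,2,1) (1,4,3,1) (1,4,3,2) (1,4,4,1) (1,4,4,2) (1,4,4,3) (2,2,3,1) (2,2,4,1) (2,2,4,3) (2,4,3,1) (2,4,3,2) (2,4,4,1) (2,4,4,2) (2,4,4,3) — 18.
cut=shift 4: (1,2,2,1) (1,2,3,1) (1,2,4,1) (1,2,4,3) (1,3,2,1) (1,3,3,1) (1,3,3,2) (1,3,4,1) (1,3,4,2) (2,2,3,1) (2,2,4,1) (2,2,4,3) (2,3,3,1) (2,3,3,2) (2,3,4,1) (2,3,4,2) (3,2,4,1) (3,2,4,3) (3,3,4,1) (3,3,4,2) — 20.
Summing: 11 + 18 + 20 = 49.

49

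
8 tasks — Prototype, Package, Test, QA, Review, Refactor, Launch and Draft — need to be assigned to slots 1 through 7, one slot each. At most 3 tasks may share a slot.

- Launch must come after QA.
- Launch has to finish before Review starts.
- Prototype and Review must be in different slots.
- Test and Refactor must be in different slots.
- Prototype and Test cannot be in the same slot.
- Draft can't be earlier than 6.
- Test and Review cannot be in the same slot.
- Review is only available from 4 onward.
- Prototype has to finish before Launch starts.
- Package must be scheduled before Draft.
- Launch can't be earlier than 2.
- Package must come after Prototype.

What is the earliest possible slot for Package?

Precedence pushes Package to at least 2; downstream work caps Package at 6.
Package at 2 is achievable: Launch in 2; Package in 2; Draft in 6; QA in 1; Prototype in 1; Test in 2; Review in 4; Refactor in 1.

2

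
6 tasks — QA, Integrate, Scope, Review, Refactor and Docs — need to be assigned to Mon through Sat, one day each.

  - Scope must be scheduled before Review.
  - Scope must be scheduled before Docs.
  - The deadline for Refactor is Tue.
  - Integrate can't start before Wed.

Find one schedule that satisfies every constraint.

Refactor in Mon, QA in Mon, Scope in Mon, Integrate in Wed, Review in Tue, Docs in Tue

Checking: Scope(Mon) before Docs(Tue); Scope(Mon) before Review(Tue); Integrate=Wed in [Wed,Sat]; Refactor=Mon in [Mon,Tue].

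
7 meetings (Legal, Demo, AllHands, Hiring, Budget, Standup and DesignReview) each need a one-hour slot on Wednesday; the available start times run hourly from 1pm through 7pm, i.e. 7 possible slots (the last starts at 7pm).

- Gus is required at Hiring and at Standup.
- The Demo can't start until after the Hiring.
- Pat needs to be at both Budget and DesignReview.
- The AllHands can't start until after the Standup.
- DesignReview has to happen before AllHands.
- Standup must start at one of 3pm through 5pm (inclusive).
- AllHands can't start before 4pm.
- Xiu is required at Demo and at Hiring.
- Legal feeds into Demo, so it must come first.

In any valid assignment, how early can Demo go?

Precedence pushes Demo to at least 2pm.
Demo at 2pm is achievable: DesignReview=1pm; Legal=1pm; Budget=2pm; Standup=3pm; AllHands=4pm; Demo=2pm; Hiring=1pm.

2pm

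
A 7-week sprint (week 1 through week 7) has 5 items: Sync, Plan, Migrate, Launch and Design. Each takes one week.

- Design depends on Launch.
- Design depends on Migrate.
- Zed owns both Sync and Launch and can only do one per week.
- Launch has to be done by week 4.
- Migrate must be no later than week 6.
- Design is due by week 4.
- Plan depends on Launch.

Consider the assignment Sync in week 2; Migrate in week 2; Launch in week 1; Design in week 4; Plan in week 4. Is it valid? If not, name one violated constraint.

Plan depends on Launch — holds.
Design depends on Migrate — holds.
Design depends on Launch — holds.
Design is due by week 4 — holds.
Zed owns both Sync and Launch and can only do one per week — holds.
Launch has to be done by week 4 — holds.
Migrate must be no later than week 6 — holds.

Yes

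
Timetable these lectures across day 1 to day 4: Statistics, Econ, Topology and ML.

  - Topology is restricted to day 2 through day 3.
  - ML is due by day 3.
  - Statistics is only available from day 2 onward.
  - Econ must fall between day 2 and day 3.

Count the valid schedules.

Splitting on Statistics: it can be day 2 (12), day 3 (12), day 4 (12). Listing each branch's schedules as (Econ, Topology, ML) by day number:
Statistics=day 2: (2,2,1) (2,2,2) (2,2,3) (2,3,1) (2,3,2) (2,3,3) (3,2,1) (3,2,2) (3,2,3) (3,3,1) (3,3,2) (3,3,3) — 12.
Statistics=day 3: (2,2,1) (2,2,2) (2,2,3) (2,3,1) (2,3,2) (2,3,3) (3,2,1) (3,2,2) (3,2,3) (3,3,1) (3,3,2) (3,3,3) — 12.
Statistics=day 4: (2,2,1) (2,2,2) (2,2,3) (2,3,1) (2,3,2) (2,3,3) (3,2,1) (3,2,2) (3,2,3) (3,3,1) (3,3,2) (3,3,3) — 12.
Summing: 12 + 12 + 12 = 36.

36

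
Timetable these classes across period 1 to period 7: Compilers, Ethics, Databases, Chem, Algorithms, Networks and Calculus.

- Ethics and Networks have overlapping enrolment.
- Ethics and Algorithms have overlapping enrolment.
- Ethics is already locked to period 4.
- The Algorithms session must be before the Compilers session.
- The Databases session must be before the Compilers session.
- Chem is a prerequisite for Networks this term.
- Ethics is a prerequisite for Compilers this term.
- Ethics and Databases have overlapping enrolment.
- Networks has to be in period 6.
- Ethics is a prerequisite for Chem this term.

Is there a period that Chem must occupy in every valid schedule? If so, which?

Ethics is fixed at period 4 and must come before Chem, so Chem is at least period 5.
Networks is fixed at period 6 and must come after Chem, so Chem is at most period 5.
So Chem must be period 5.

period 5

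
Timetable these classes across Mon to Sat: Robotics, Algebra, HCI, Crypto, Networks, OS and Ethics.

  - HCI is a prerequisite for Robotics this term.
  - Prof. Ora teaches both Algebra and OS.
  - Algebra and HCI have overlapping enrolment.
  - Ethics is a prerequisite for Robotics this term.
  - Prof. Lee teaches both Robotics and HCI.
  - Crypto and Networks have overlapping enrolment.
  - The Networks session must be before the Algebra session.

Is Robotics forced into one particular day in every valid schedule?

No

Robotics can be Tue (e.g. Robotics=Tue, OS=Mon, HCI=Mon, Networks=Mon, Algebra=Tue, Ethics=Mon, Crypto=Tue) or Wed (e.g. OS in Mon, Networks in Mon, Ethics in Mon, Algebra in Tue, HCI in Mon, Robotics in Wed, Crypto in Tue).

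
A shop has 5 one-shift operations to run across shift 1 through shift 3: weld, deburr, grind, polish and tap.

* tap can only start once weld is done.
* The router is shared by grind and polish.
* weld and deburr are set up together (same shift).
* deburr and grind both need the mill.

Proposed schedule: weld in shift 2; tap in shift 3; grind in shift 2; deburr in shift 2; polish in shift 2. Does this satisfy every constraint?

tap can only start once weld is done — holds.
The router is shared by grind and polish — violated.
weld and deburr are set up together (same shift) — holds.
deburr and grind both need the mill — violated.

No — it violates: deburr and grind both need the mill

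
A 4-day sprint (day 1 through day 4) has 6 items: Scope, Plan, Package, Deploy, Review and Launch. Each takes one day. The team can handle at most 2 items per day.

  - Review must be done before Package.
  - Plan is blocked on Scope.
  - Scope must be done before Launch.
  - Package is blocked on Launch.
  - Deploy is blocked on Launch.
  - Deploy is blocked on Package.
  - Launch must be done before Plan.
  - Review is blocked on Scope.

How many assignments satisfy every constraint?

Enumerating: Launch -> day 2; Scope -> day 1; Package -> day 3; Deploy -> day 4; Plan -> day 3; Review -> day 2 | Plan in day 4; Review in day 2; Package in day 3; Launch in day 2; Scope in day 1; Deploy in day 4.

2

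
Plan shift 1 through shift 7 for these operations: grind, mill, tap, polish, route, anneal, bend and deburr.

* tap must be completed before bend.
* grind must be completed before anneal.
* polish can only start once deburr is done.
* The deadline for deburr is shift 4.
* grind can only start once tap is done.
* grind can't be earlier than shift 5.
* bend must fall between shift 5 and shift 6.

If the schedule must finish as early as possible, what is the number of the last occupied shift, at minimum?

The precedence chain requires at least 3 distinct shifts.
Propagating the time windows through the other constraints, anneal can't land before shift 6, so the schedule must run through at least shift 6.
6 works (last occupied shift: shift 6): for example route -> shift 1; deburr -> shift 1; anneal -> shift 6; tap -> shift 1; grind -> shift 5; bend -> shift 5; polish -> shift 2; mill -> shift 1.

6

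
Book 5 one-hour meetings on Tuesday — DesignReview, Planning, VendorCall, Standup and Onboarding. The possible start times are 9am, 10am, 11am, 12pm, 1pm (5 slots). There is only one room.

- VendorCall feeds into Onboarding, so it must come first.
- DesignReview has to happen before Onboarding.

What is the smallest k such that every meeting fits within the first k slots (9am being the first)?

5 slots

The precedence chain requires at least 2 distinct slots.
With at most 1 per slot and 5 meetings, at least 5 slots are needed.
5 works (last occupied slot: 1pm): for example VendorCall -> 10am, Planning -> 12pm, Onboarding -> 11am, Standup -> 1pm, DesignReview -> 9am.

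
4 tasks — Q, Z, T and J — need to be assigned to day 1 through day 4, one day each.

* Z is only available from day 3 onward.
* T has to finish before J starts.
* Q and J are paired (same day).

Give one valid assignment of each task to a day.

T=day 1; Q=day 2; Z=day 3; J=day 2

Checking: T(day 1) before J(day 2); Q = J = day 2; Z=day 3 in [day 3,day 4].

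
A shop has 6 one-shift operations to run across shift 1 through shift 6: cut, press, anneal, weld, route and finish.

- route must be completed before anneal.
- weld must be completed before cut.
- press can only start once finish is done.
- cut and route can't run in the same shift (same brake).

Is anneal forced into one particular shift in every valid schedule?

anneal can be shift 2 (e.g. route in shift 1; cut in shift 2; press in shift 2; weld in shift 1; anneal in shift 2; finish in shift 1) or shift 3 (e.g. press -> shift 2; finish -> shift 1; weld -> shift 1; anneal -> shift 3; cut -> shift 2; route -> shift 1).

No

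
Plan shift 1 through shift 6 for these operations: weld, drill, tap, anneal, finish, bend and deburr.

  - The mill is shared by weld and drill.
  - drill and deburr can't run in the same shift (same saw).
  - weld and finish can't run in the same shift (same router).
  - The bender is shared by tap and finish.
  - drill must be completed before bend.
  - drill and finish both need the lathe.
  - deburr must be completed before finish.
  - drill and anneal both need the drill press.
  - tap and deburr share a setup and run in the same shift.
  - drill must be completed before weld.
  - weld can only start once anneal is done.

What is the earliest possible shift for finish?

Precedence pushes finish to at least shift 2.
finish at shift 2 is achievable: drill -> shift 3, anneal -> shift 1, deburr -> shift 1, bend -> shift 4, tap -> shift 1, finish -> shift 2, weld -> shift 4.

shift 2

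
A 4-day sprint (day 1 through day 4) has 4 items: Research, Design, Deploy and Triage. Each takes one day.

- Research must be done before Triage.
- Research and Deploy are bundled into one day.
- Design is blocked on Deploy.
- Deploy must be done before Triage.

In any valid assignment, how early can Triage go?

Precedence pushes Triage to at least day 2.
Triage at day 2 is achievable: Design -> day 2, Research -> day 1, Triage -> day 2, Deploy -> day 1.

day 2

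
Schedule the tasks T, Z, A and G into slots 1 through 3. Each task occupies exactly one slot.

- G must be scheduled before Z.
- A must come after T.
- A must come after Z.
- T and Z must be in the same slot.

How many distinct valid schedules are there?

1

Enumerating: G in 1; Z in 2; T in 2; A in 3.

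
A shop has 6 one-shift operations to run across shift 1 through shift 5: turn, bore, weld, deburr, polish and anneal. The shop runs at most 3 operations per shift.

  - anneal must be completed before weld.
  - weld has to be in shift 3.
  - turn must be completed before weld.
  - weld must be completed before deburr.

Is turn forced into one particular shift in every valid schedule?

turn can be shift 1 (e.g. weld=shift 3; turn=shift 1; anneal=shift 1; deburr=shift 4; bore=shift 1; polish=shift 2) or shift 2 (e.g. weld=shift 3; polish=shift 1; anneal=shift 1; turn=shift 2; deburr=shift 4; bore=shift 1).

No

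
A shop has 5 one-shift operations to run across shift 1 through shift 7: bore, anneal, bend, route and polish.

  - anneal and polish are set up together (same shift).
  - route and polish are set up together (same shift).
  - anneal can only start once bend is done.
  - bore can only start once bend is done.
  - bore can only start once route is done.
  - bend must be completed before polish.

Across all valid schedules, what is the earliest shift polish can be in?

shift 2

Precedence pushes polish to at least shift 2; polish must be in the same shift as route, which can't be after shift 6, so polish is at most shift 6.
polish at shift 2 is achievable: bend -> shift 1, polish -> shift 2, route -> shift 2, anneal -> shift 2, bore -> shift 3.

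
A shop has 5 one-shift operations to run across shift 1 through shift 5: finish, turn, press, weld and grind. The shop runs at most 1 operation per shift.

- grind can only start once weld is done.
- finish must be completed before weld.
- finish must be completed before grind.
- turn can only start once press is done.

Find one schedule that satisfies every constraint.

weld -> shift 2, finish -> shift 1, grind -> shift 3, press -> shift 4, turn -> shift 5

Checking: finish(shift 1) before grind(shift 3); press(shift 4) before turn(shift 5); finish(shift 1) before weld(shift 2); weld(shift 2) before grind(shift 3); max 1 per shift (cap 1).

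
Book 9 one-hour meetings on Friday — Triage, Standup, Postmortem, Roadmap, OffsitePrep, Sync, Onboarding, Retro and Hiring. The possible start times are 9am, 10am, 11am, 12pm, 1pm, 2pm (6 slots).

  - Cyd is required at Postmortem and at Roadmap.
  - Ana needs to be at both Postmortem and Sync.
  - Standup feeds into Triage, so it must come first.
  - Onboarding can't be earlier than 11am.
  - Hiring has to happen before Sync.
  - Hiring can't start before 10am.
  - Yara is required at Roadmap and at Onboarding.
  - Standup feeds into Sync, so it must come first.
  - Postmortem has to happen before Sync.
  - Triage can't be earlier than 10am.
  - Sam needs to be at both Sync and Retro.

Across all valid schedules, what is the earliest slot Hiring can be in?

10am

Hiring is available from 10am; downstream work caps Hiring at 1pm.
Hiring at 10am is achievable: Onboarding -> 11am; Retro -> 9am; Postmortem -> 9am; Hiring -> 10am; Sync -> 11am; Triage -> 10am; Roadmap -> 10am; OffsitePrep -> 9am; Standup -> 9am.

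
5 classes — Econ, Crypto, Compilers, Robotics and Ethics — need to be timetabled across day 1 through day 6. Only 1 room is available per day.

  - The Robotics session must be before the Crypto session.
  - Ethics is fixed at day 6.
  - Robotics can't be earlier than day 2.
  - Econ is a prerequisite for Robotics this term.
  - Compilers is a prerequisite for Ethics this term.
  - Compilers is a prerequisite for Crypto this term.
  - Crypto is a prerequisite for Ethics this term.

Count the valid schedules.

15

Splitting on Econ: it can be day 1 (8), day 2 (5), day 3 (2). Listing each branch's schedules as (Crypto, Compilers, Robotics, Ethics) by day number:
Econ=day 1: (4,2,3,6) (4,3,2,6) (5,2,3,6) (5,2,4,6) (5,3,2,6) (5,3,4,6) (5,4,2,6) (5,4,3,6) — 8.
Econ=day 2: (4,1,3,6) (5,1,3,6) (5,1,4,6) (5,3,4,6) (5,4,3,6) — 5.
Econ=day 3: (5,1,4,6) (5,2,4,6) — 2.
Summing: 8 + 5 + 2 = 15.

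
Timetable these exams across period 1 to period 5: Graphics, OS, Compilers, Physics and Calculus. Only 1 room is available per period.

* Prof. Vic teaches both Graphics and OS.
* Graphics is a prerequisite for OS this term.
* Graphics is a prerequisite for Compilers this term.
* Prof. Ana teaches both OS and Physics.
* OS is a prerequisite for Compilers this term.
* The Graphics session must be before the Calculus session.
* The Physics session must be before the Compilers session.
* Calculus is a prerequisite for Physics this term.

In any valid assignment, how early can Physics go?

period 3

Precedence pushes Physics to at least period 3; downstream work caps Physics at period 4.
Physics at period 3 is achievable: OS=period 4, Graphics=period 1, Physics=period 3, Calculus=period 2, Compilers=period 5.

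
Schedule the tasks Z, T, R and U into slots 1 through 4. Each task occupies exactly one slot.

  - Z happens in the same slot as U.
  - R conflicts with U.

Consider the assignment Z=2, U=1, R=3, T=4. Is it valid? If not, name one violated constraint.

R conflicts with U — holds.
Z happens in the same slot as U — violated.

Invalid. Z happens in the same slot as U.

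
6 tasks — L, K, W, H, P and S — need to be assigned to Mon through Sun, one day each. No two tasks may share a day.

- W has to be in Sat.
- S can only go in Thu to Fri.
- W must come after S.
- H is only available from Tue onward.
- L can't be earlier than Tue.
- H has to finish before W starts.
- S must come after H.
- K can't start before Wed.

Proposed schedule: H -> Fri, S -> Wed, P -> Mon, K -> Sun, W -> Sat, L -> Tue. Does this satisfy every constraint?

Invalid. S must come after H.

H is only available from Tue onward — holds.
W has to be in Sat — holds.
K can't start before Wed — holds.
No two tasks may share a day — holds.
S must come after H — violated.
L can't be earlier than Tue — holds.
H has to finish before W starts — holds.
W must come after S — holds.
S can only go in Thu to Fri — violated.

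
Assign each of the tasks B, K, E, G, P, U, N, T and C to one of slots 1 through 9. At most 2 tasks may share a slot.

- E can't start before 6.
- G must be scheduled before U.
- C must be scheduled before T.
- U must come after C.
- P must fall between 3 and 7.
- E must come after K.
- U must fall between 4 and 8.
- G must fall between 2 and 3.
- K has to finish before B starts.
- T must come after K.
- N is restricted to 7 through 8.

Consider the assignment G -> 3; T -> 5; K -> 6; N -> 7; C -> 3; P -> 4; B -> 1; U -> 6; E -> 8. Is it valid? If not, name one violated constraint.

No. K has to finish before B starts is not satisfied.

U must fall between 4 and 8 — holds.
C must be scheduled before T — holds.
G must fall between 2 and 3 — holds.
T must come after K — violated.
P must fall between 3 and 7 — holds.
G must be scheduled before U — holds.
E can't start before 6 — holds.
K has to finish before B starts — violated.
U must come after C — holds.
At most 2 tasks may share a slot — holds.
E must come after K — holds.
N is restricted to 7 through 8 — holds.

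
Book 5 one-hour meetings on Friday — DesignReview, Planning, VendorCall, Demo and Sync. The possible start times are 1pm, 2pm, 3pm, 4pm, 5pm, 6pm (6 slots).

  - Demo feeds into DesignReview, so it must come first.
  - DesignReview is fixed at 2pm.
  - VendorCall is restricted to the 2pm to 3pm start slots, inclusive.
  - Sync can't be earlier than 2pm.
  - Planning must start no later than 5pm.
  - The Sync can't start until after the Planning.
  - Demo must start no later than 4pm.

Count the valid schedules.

Splitting on Planning: it can be 1pm (10), 2pm (8), 3pm (6), 4pm (4), 5pm (2). Listing each branch's schedules as (DesignReview, VendorCall, Demo, Sync):
Planning=1pm: (2pm,2pm,1pm,2pm) (2pm,2pm,1pm,3pm) (2pm,2pm,1pm,4pm) (2pm,2pm,1pm,5pm) (2pm,2pm,1pm,6pm) (2pm,3pm,1pm,2pm) (2pm,3pm,1pm,3pm) (2pm,3pm,1pm,4pm) (2pm,3pm,1pm,5pm) (2pm,3pm,1pm,6pm) — 10.
Planning=2pm: (2pm,2pm,1pm,3pm) (2pm,2pm,1pm,4pm) (2pm,2pm,1pm,5pm) (2pm,2pm,1pm,6pm) (2pm,3pm,1pm,3pm) (2pm,3pm,1pm,4pm) (2pm,3pm,1pm,5pm) (2pm,3pm,1pm,6pm) — 8.
Planning=3pm: (2pm,2pm,1pm,4pm) (2pm,2pm,1pm,5pm) (2pm,2pm,1pm,6pm) (2pm,3pm,1pm,4pm) (2pm,3pm,1pm,5pm) (2pm,3pm,1pm,6pm) — 6.
Planning=4pm: (2pm,2pm,1pm,5pm) (2pm,2pm,1pm,6pm) (2pm,3pm,1pm,5pm) (2pm,3pm,1pm,6pm) — 4.
Planning=5pm: (2pm,2pm,1pm,6pm) (2pm,3pm,1pm,6pm) — 2.
Summing: 10 + 8 + 6 + 4 + 2 = 30.

30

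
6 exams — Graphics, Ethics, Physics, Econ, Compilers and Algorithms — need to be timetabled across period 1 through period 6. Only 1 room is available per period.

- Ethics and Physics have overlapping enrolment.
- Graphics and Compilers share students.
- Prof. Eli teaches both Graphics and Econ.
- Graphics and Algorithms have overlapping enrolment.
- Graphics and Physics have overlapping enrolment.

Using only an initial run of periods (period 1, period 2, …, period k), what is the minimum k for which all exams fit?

With at most 1 per period and 6 exams, at least 6 periods are needed.
6 works (last occupied period: period 6): for example Algorithms in period 6, Graphics in period 1, Compilers in period 5, Ethics in period 2, Physics in period 3, Econ in period 4.

6 periods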